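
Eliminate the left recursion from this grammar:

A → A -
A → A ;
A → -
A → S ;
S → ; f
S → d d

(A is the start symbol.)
A is directly left-recursive. The standard transformation for
  A → A α₁ | ... | A α_m | β₁ | ... | β_n
is
  A  → β₁ A' | ... | β_n A'
  A' → α₁ A' | ... | α_m A' | ε

A → - becomes A → - A'
A → S ; becomes A → S ; A'
A → A - becomes A' → - A'
A → A ; becomes A' → ; A'
Add A' → ε

Productions for other non-terminals are unchanged:
  S → ; f
  S → d d

Resulting grammar:
A → - A'
A → S ; A'
A' → - A'
A' → ; A'
A' → ε
S → ; f
S → d d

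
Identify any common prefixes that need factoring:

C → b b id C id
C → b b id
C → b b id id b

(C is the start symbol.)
Yes, C has productions with common prefix 'b b id'

Left-factoring is needed when two productions for the same non-terminal
share a common prefix on the right-hand side.

Productions for C:
  C → b b id C id
  C → b b id
  C → b b id id b

Found common prefix 'b b id' in productions for C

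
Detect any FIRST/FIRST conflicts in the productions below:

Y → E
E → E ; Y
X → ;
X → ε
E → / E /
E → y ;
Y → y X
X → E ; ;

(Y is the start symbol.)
FIRST sets of the non-terminals at (or reachable through a nullable prefix from) the front of some alternative:
  FIRST(E) = { '/', 'y' }

Productions for Y:
  Y → E: FIRST = { '/', 'y' }
  Y → y X: FIRST = { 'y' }
Productions for E:
  E → E ; Y: FIRST = { '/', 'y' }
  E → / E /: FIRST = { '/' }
  E → y ;: FIRST = { 'y' }
Productions for X:
  X → ;: FIRST = { ';' }
  X → ε: FIRST = { ε }
  X → E ; ;: FIRST = { '/', 'y' }

Conflict for Y: Y → E and Y → y X
  Overlap: { 'y' }
Conflict for E: E → E ; Y and E → / E /
  Overlap: { '/' }
Conflict for E: E → E ; Y and E → y ;
  Overlap: { 'y' }

Answer: Yes. Y → E / Y → y X on { 'y' }; E → E ';' Y / E → '/' E '/' on { '/' }; E → E ';' Y / E → y ';' on { 'y' }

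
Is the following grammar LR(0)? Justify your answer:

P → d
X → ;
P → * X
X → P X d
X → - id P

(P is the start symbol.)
A grammar is LR(0) if no state in the canonical LR(0) collection has:
  - both a shift item (dot before a terminal) and a complete item (shift-reduce conflict), or
  - two or more complete items (reduce-reduce conflict; the accept item [P' → P .] counts as a complete item here).

Augment with P' → P and build the canonical LR(0) collection (I0 = CLOSURE({[P' → . P]}), then GOTO on every symbol after a dot until no new states appear). It has 12 states:
  I0: { [P → . * X], [P → . d], [P' → . P] }  — shift
  I1: { [P → * . X], [P → . * X], [P → . d], [X → . - id P], [X → . ;], [X → . P X d] }  — shift
  I2: { [P' → P .] }  — accept
  I3: { [P → d .] }  — reduce
  I4: { [X → - . id P] }  — shift
  I5: { [X → ; .] }  — reduce
  I6: { [P → . * X], [P → . d], [X → . - id P], [X → . ;], [X → . P X d], [X → P . X d] }  — shift
  I7: { [P → * X .] }  — reduce
  I8: { [X → P X . d] }  — shift
  I9: { [X → P X d .] }  — reduce
  I10: { [P → . * X], [P → . d], [X → - id . P] }  — shift
  I11: { [X → - id P .] }  — reduce

Every state is either a pure shift/goto state or contains exactly one complete item and nothing to shift — no conflicts. The grammar is LR(0).

Answer: Yes, the grammar is LR(0)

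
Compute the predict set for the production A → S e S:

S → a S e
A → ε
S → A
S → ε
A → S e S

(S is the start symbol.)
PREDICT(A → S e S) = (FIRST(RHS) \ {ε}) ∪ (FOLLOW(A) if ε ∈ FIRST(RHS), i.e. RHS ⇒* ε)
FIRST(S) = { 'a', 'e', ε }
FIRST(S e S) = { 'a', 'e' }
ε ∉ FIRST(S e S), so FOLLOW(A) is not added.
PREDICT(A → S e S) = { 'a', 'e' }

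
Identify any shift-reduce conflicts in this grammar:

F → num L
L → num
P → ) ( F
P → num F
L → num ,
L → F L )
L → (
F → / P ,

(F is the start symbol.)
Yes — I7: [L → num .] vs [F → . / P ,]

A shift-reduce conflict occurs when an LR(0) state has both:
  - a complete (reduce) item [A → α .] (dot at the end), and
  - a shift item [B → β . c γ] (dot before a terminal).

Augment with F' → F and build the canonical LR(0) collection (I0 = CLOSURE({[F' → . F]}), then GOTO on every symbol after a dot until no new states appear). It has 18 states:
  I0: { [F → . / P ,], [F → . num L], [F' → . F] }  — shift
  I1: { [F → / . P ,], [P → . ) ( F], [P → . num F] }  — shift
  I2: { [F' → F .] }  — accept
  I3: { [F → . / P ,], [F → . num L], [F → num . L], [L → . (], [L → . F L )], [L → . num ,], [L → . num] }  — shift
  I4: { [L → ( .] }  — reduce
  I5: { [F → . / P ,], [F → . num L], [L → . (], [L → . F L )], [L → . num ,], [L → . num], [L → F . L )] }  — shift
  I6: { [F → num L .] }  — reduce
  I7: { [F → . / P ,], [F → . num L], [F → num . L], [L → . (], [L → . F L )], [L → . num ,], [L → . num], [L → num . ,], [L → num .] }  — shift, reduce
  I8: { [L → num , .] }  — reduce
  I9: { [L → F L . )] }  — shift
  I10: { [L → F L ) .] }  — reduce
  I11: { [P → ) . ( F] }  — shift
  I12: { [F → / P . ,] }  — shift
  I13: { [F → . / P ,], [F → . num L], [P → num . F] }  — shift
  I14: { [P → num F .] }  — reduce
  I15: { [F → / P , .] }  — reduce
  I16: { [F → . / P ,], [F → . num L], [P → ) ( . F] }  — shift
  I17: { [P → ) ( F .] }  — reduce

I7 contains reduce item [L → num .] and shift items [F → . / P ,], [F → . num L], [L → . (], [L → . num], [L → . num ,], [L → num . ,] — shift-reduce conflict.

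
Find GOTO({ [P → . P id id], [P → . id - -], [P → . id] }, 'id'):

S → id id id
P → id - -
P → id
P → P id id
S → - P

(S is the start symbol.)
{ [P → id . - -], [P → id .] }

GOTO(I, 'id') = CLOSURE({ [A → αX.β] : [A → α.Xβ] ∈ I, X = 'id' })

Items with dot before 'id', with the dot advanced:
  [P → . id] → [P → id .]
  [P → . id - -] → [P → id . - -]
Closure adds nothing (no advanced item has the dot before a non-terminal).

GOTO = { [P → id . - -], [P → id .] }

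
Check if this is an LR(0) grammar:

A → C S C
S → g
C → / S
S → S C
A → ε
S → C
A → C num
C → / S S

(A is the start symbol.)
A grammar is LR(0) if no state in the canonical LR(0) collection has:
  - both a shift item (dot before a terminal) and a complete item (shift-reduce conflict), or
  - two or more complete items (reduce-reduce conflict; the accept item [A' → A .] counts as a complete item here).

Augment with A' → A and build the canonical LR(0) collection (I0 = CLOSURE({[A' → . A]}), then GOTO on every symbol after a dot until no new states appear). It has 13 states:
  I0: { [A → . C S C], [A → . C num], [A → .], [A' → . A], [C → . / S S], [C → . / S] }  — shift, reduce
  I1: { [C → . / S S], [C → . / S], [C → / . S S], [C → / . S], [S → . C], [S → . S C], [S → . g] }  — shift
  I2: { [A' → A .] }  — accept
  I3: { [A → C . S C], [A → C . num], [C → . / S S], [C → . / S], [S → . C], [S → . S C], [S → . g] }  — shift
  I4: { [S → C .] }  — reduce
  I5: { [A → C S . C], [C → . / S S], [C → . / S], [S → S . C] }  — shift
  I6: { [S → g .] }  — reduce
  I7: { [A → C num .] }  — reduce
  I8: { [A → C S C .], [S → S C .] }  — 2 reduces
  I9: { [C → . / S S], [C → . / S], [C → / S . S], [C → / S .], [S → . C], [S → . S C], [S → . g], [S → S . C] }  — shift, reduce
  I10: { [S → C .], [S → S C .] }  — 2 reduces
  I11: { [C → . / S S], [C → . / S], [C → / S S .], [S → S . C] }  — shift, reduce
  I12: { [S → S C .] }  — reduce

Conflict in state I0:
  Shift-reduce conflict between [A → .] and [C → . / S]
So the grammar is NOT LR(0).

Answer: No. Shift-reduce conflict between [A → .] and [C → . / S]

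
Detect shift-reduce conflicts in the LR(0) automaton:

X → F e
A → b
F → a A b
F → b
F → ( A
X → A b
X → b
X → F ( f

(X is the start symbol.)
No shift-reduce conflicts

A shift-reduce conflict occurs when an LR(0) state has both:
  - a complete (reduce) item [A → α .] (dot at the end), and
  - a shift item [B → β . c γ] (dot before a terminal).

Augment with X' → X and build the canonical LR(0) collection (I0 = CLOSURE({[X' → . X]}), then GOTO on every symbol after a dot until no new states appear). It has 15 states:
  I0: { [A → . b], [F → . ( A], [F → . a A b], [F → . b], [X → . A b], [X → . F ( f], [X → . F e], [X → . b], [X' → . X] }  — shift
  I1: { [A → . b], [F → ( . A] }  — shift
  I2: { [X → A . b] }  — shift
  I3: { [X → F . ( f], [X → F . e] }  — shift
  I4: { [X' → X .] }  — accept
  I5: { [A → . b], [F → a . A b] }  — shift
  I6: { [A → b .], [F → b .], [X → b .] }  — 3 reduces
  I7: { [F → a A . b] }  — shift
  I8: { [A → b .] }  — reduce
  I9: { [F → a A b .] }  — reduce
  I10: { [X → F ( . f] }  — shift
  I11: { [X → F e .] }  — reduce
  I12: { [X → F ( f .] }  — reduce
  I13: { [X → A b .] }  — reduce
  I14: { [F → ( A .] }  — reduce

No state contains both a complete item and a shift item.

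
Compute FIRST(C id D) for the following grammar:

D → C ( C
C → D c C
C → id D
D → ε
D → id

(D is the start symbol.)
{ 'c', 'id' }

FIRST sets of the non-terminals involved (from the grammar, by fixed-point iteration):
  FIRST(C) = { 'c', 'id' }

To compute FIRST(C id D), process the symbols left to right:
Symbol C is a non-terminal. Add FIRST(C) \ {ε} = { 'c', 'id' }
C is not nullable (ε ∉ FIRST(C)), so stop here.
FIRST(C id D) = { 'c', 'id' }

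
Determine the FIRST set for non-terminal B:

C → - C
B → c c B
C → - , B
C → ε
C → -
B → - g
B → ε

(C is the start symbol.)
From B → c c B:
  - c is a terminal: add 'c' and stop
From B → - g:
  - '-' is a terminal: add '-' and stop
From B → ε:
  - ε-production, so ε ∈ FIRST(B)

Collecting: FIRST(B) = { '-', 'c', ε }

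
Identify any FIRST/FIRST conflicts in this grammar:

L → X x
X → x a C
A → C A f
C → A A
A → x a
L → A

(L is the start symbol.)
Yes. L → X x / L → A on { 'x' }; A → C A f / A → x a on { 'x' }

FIRST sets of the non-terminals at (or reachable through a nullable prefix from) the front of some alternative:
  FIRST(X) = { 'x' }
  FIRST(A) = { 'x' }
  FIRST(C) = { 'x' }

Productions for L:
  L → X x: FIRST = { 'x' }
  L → A: FIRST = { 'x' }
Productions for A:
  A → C A f: FIRST = { 'x' }
  A → x a: FIRST = { 'x' }
X, C have only one production, so no FIRST/FIRST conflict is possible there.

Conflict for L: L → X x and L → A
  Overlap: { 'x' }
Conflict for A: A → C A f and A → x a
  Overlap: { 'x' }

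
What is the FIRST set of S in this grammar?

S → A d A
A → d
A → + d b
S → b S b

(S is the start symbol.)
FIRST sets of the other non-terminals involved (by the same procedure, iterated to a fixed point):
  FIRST(A) = { '+', 'd' }

From S → A d A:
  - A is a non-terminal: add FIRST(A) \ {ε} = { '+', 'd' }
    A is not nullable, so stop
From S → b S b:
  - b is a terminal: add 'b' and stop

Collecting: FIRST(S) = { '+', 'b', 'd' }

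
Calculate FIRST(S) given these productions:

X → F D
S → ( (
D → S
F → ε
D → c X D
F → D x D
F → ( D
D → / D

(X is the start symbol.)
From S → ( (:
  - '(' is a terminal: add '(' and stop

Collecting: FIRST(S) = { '(' }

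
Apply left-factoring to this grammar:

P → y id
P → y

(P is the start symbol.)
Left-factoring transforms A → αβ₁ | αβ₂ into A → αA' and A' → β₁ | β₂
(α is the longest common prefix among the alternatives). Repeat until
no nonterminal has two alternatives with a common prefix.

Round 1: P has alternatives sharing prefix 'y'. Introduce P': P → y P'
  Add: P' → id
  Add: P' → ε

No remaining common prefixes — done.

Resulting grammar:
P → y P'
P' → id
P' → ε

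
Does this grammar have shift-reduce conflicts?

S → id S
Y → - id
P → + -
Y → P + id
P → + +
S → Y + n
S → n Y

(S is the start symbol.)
No shift-reduce conflicts

Augment with S' → S and build the canonical LR(0) collection (I0 = CLOSURE({[S' → . S]}), then GOTO on every symbol after a dot until no new states appear). It has 17 states:
  I0: { [P → . + +], [P → . + -], [S → . Y + n], [S → . id S], [S → . n Y], [S' → . S], [Y → . - id], [Y → . P + id] }  — shift
  I1: { [P → + . +], [P → + . -] }  — shift
  I2: { [Y → - . id] }  — shift
  I3: { [Y → P . + id] }  — shift
  I4: { [S' → S .] }  — accept
  I5: { [S → Y . + n] }  — shift
  I6: { [P → . + +], [P → . + -], [S → . Y + n], [S → . id S], [S → . n Y], [S → id . S], [Y → . - id], [Y → . P + id] }  — shift
  I7: { [P → . + +], [P → . + -], [S → n . Y], [Y → . - id], [Y → . P + id] }  — shift
  I8: { [S → n Y .] }  — reduce
  I9: { [S → id S .] }  — reduce
  I10: { [S → Y + . n] }  — shift
  I11: { [S → Y + n .] }  — reduce
  I12: { [Y → P + . id] }  — shift
  I13: { [Y → P + id .] }  — reduce
  I14: { [Y → - id .] }  — reduce
  I15: { [P → + + .] }  — reduce
  I16: { [P → + - .] }  — reduce

No state contains both a complete item and a shift item.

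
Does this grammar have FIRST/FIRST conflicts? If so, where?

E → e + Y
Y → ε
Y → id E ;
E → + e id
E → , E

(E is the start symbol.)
A FIRST/FIRST conflict occurs when two productions N → α and N → β for the same non-terminal have FIRST(α) ∩ FIRST(β) ≠ ∅ (with ε ∈ FIRST of a nullable right-hand side, so two nullable alternatives also conflict).

Productions for E:
  E → e + Y: FIRST = { 'e' }
  E → + e id: FIRST = { '+' }
  E → , E: FIRST = { ',' }
Productions for Y:
  Y → ε: FIRST = { ε }
  Y → id E ;: FIRST = { 'id' }

All alternatives of each non-terminal have pairwise disjoint FIRST sets.

Answer: No FIRST/FIRST conflicts.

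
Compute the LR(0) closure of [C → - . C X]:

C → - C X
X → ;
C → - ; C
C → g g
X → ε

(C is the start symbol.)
{ [C → - . C X], [C → . - ; C], [C → . - C X], [C → . g g] }

Start with: [C → - . C X]
  [C → - . C X] has the dot before C: add [C → . - C X], [C → . - ; C], [C → . g g]
No further items can be added.

CLOSURE = { [C → - . C X], [C → . - ; C], [C → . - C X], [C → . g g] }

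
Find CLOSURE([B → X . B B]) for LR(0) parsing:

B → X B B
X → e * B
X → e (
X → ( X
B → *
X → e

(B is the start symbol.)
To compute CLOSURE, for each item [A → α.Bβ] where B is a non-terminal, add [B → .γ] for all productions B → γ; repeat for the newly added items until nothing changes.

Start with: [B → X . B B]
  [B → X . B B] has the dot before B: add [B → . X B B], [B → . *]
  [B → . X B B] has the dot before X: add [X → . e * B], [X → . e (], [X → . ( X], [X → . e]
No further items can be added.

CLOSURE = { [B → . *], [B → . X B B], [B → X . B B], [X → . ( X], [X → . e (], [X → . e * B], [X → . e] }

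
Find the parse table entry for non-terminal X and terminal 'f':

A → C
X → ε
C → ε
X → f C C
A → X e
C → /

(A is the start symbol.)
X → f C C

To find M[X, 'f'], we find productions for X where 'f' is in the predict set (PREDICT(N → α) = (FIRST(α) \ {ε}) ∪ (FOLLOW(N) if α ⇒* ε)).

Relevant sets:
  FOLLOW(X) = { 'e' }

X → ε: PREDICT = { 'e' }
X → f C C: PREDICT = { 'f' }
  'f' is in predict set, so this production goes in M[X, 'f']

M[X, 'f'] = X → f C C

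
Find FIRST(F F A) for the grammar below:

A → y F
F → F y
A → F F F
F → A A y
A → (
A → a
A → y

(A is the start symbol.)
FIRST sets of the non-terminals involved (from the grammar, by fixed-point iteration):
  FIRST(F) = { '(', 'a', 'y' }

To compute FIRST(F F A), process the symbols left to right:
Symbol F is a non-terminal. Add FIRST(F) \ {ε} = { '(', 'a', 'y' }
F is not nullable (ε ∉ FIRST(F)), so stop here.
FIRST(F F A) = { '(', 'a', 'y' }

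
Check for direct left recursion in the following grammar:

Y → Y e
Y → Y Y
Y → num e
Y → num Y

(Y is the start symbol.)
Yes, Y is left-recursive

Direct left recursion occurs when N → N α for some non-terminal N (the right-hand side begins with the left-hand side itself).

Y → Y e: LEFT RECURSIVE (starts with Y)
Y → Y Y: LEFT RECURSIVE (starts with Y)
Y → num e: starts with num
Y → num Y: starts with num

The grammar has direct left recursion on: Y.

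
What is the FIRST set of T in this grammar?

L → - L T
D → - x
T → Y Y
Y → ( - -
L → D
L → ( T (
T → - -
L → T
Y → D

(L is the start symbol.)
FIRST sets of the other non-terminals involved (by the same procedure, iterated to a fixed point):
  FIRST(Y) = { '(', '-' }

From T → Y Y:
  - Y is a non-terminal: add FIRST(Y) \ {ε} = { '(', '-' }
    Y is not nullable, so stop
From T → - -:
  - '-' is a terminal: add '-' and stop

Collecting: FIRST(T) = { '(', '-' }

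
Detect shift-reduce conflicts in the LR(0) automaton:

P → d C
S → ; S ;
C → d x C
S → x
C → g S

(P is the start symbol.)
Augment with P' → P and build the canonical LR(0) collection (I0 = CLOSURE({[P' → . P]}), then GOTO on every symbol after a dot until no new states appear). It has 13 states:
  I0: { [P → . d C], [P' → . P] }  — shift
  I1: { [P' → P .] }  — accept
  I2: { [C → . d x C], [C → . g S], [P → d . C] }  — shift
  I3: { [P → d C .] }  — reduce
  I4: { [C → d . x C] }  — shift
  I5: { [C → g . S], [S → . ; S ;], [S → . x] }  — shift
  I6: { [S → . ; S ;], [S → . x], [S → ; . S ;] }  — shift
  I7: { [C → g S .] }  — reduce
  I8: { [S → x .] }  — reduce
  I9: { [S → ; S . ;] }  — shift
  I10: { [S → ; S ; .] }  — reduce
  I11: { [C → . d x C], [C → . g S], [C → d x . C] }  — shift
  I12: { [C → d x C .] }  — reduce

No state contains both a complete item and a shift item.

Answer: No shift-reduce conflicts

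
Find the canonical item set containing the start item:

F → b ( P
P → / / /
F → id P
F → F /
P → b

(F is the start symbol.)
First, augment the grammar with F' → F
I₀ = CLOSURE({ [F' → . F] }):
  [F' → . F] has the dot before F: add [F → . b ( P], [F → . id P], [F → . F /]
No further items can be added.

I₀ = { [F → . F /], [F → . b ( P], [F → . id P], [F' → . F] }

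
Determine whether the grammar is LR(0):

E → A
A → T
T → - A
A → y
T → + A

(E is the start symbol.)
Yes, the grammar is LR(0)

A grammar is LR(0) if no state in the canonical LR(0) collection has:
  - both a shift item (dot before a terminal) and a complete item (shift-reduce conflict), or
  - two or more complete items (reduce-reduce conflict; the accept item [E' → E .] counts as a complete item here).

Augment with E' → E and build the canonical LR(0) collection (I0 = CLOSURE({[E' → . E]}), then GOTO on every symbol after a dot until no new states appear). It has 9 states:
  I0: { [A → . T], [A → . y], [E → . A], [E' → . E], [T → . + A], [T → . - A] }  — shift
  I1: { [A → . T], [A → . y], [T → + . A], [T → . + A], [T → . - A] }  — shift
  I2: { [A → . T], [A → . y], [T → - . A], [T → . + A], [T → . - A] }  — shift
  I3: { [E → A .] }  — reduce
  I4: { [E' → E .] }  — accept
  I5: { [A → T .] }  — reduce
  I6: { [A → y .] }  — reduce
  I7: { [T → - A .] }  — reduce
  I8: { [T → + A .] }  — reduce

Every state is either a pure shift/goto state or contains exactly one complete item and nothing to shift — no conflicts. The grammar is LR(0).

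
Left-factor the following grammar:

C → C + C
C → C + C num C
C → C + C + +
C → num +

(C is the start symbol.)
C → C + C C'
C' → ε
C' → num C
C' → + +
C → num +

Left-factoring transforms A → αβ₁ | αβ₂ into A → αA' and A' → β₁ | β₂
(α is the longest common prefix among the alternatives). Repeat until
no nonterminal has two alternatives with a common prefix.

Round 1: C has alternatives sharing prefix 'C + C'. Introduce C': C → C + C C'
  Add: C' → ε
  Add: C' → num C
  Add: C' → + +

No remaining common prefixes — done.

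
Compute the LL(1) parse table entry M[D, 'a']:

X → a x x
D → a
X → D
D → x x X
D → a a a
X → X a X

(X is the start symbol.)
To find M[D, 'a'], we find productions for D where 'a' is in the predict set (PREDICT(N → α) = (FIRST(α) \ {ε}) ∪ (FOLLOW(N) if α ⇒* ε)).

D → a: PREDICT = { 'a' }
  'a' is in predict set, so this production goes in M[D, 'a']
D → x x X: PREDICT = { 'x' }
D → a a a: PREDICT = { 'a' }
  'a' is in predict set, so this production goes in M[D, 'a']

M[D, 'a'] = D → a, D → a a a  (a multiply-defined cell — the grammar is not LL(1))

Answer: D → a, D → a a a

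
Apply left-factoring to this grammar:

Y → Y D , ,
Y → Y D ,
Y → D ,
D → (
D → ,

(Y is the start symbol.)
Left-factoring transforms A → αβ₁ | αβ₂ into A → αA' and A' → β₁ | β₂
(α is the longest common prefix among the alternatives). Repeat until
no nonterminal has two alternatives with a common prefix.

Round 1: Y has alternatives sharing prefix 'Y D ,'. Introduce Y': Y → Y D , Y'
  Add: Y' → ,
  Add: Y' → ε

No remaining common prefixes — done.

Resulting grammar:
Y → Y D , Y'
Y' → ,
Y' → ε
Y → D ,
D → (
D → ,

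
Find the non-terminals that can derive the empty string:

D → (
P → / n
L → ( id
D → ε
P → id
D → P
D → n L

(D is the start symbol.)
A non-terminal is nullable if it can derive ε (the empty string): either it has an ε-production, or it has a production whose right-hand side consists entirely of nullable non-terminals.

ε-productions: D → ε
So D is immediately nullable.
No further non-terminal can be added: every production for the remaining non-terminals contains a terminal or a non-nullable non-terminal.
Nullable = { 'D' }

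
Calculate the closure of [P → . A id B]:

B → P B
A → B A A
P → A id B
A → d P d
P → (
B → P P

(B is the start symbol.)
Start with: [P → . A id B]
  [P → . A id B] has the dot before A: add [A → . B A A], [A → . d P d]
  [A → . B A A] has the dot before B: add [B → . P B], [B → . P P]
  [B → . P B] has the dot before P: add [P → . (]
No further items can be added.

CLOSURE = { [A → . B A A], [A → . d P d], [B → . P B], [B → . P P], [P → . (], [P → . A id B] }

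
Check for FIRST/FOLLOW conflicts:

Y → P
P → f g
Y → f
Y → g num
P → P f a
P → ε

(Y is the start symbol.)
A FIRST/FOLLOW conflict occurs when a non-terminal N has a nullable alternative N → β (β ⇒* ε) and another alternative N → α with FIRST(α) ∩ FOLLOW(N) ≠ ∅: on such a lookahead the parser cannot decide between expanding α and letting N vanish via β.

Nullable non-terminals: P, Y.
FIRST sets used below: FIRST(P) = { 'f', ε }

P: nullable alternative(s) P → ε; FOLLOW(P) = { $, 'f' }
  P → f g: FIRST \ {ε} = { 'f' } — overlaps FOLLOW(P) on { 'f' }: CONFLICT
  P → P f a: FIRST \ {ε} = { 'f' } — overlaps FOLLOW(P) on { 'f' }: CONFLICT
  P → ε: FIRST \ {ε} = { } — this is the only nullable alternative, skip

Y: nullable alternative(s) Y → P; FOLLOW(Y) = { $ }
  Y → P: FIRST \ {ε} = { 'f' } — this is the only nullable alternative, skip
  Y → f: FIRST \ {ε} = { 'f' } — disjoint from FOLLOW(Y)
  Y → g num: FIRST \ {ε} = { 'g' } — disjoint from FOLLOW(Y)

So the grammar has 2 FIRST/FOLLOW conflicts (marked CONFLICT above).

Answer: Yes. P → f g with FOLLOW(P) on { 'f' }; P → P f a with FOLLOW(P) on { 'f' }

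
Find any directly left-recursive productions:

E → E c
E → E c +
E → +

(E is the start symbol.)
Direct left recursion occurs when N → N α for some non-terminal N (the right-hand side begins with the left-hand side itself).

E → E c: LEFT RECURSIVE (starts with E)
E → E c +: LEFT RECURSIVE (starts with E)
E → +: starts with '+'

The grammar has direct left recursion on: E.

Answer: Yes, E is left-recursive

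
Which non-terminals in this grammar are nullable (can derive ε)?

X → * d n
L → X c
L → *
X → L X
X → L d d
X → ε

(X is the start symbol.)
{ 'X' }

A non-terminal is nullable if it can derive ε (the empty string): either it has an ε-production, or it has a production whose right-hand side consists entirely of nullable non-terminals.

ε-productions: X → ε
So X is immediately nullable.
No further non-terminal can be added: every production for the remaining non-terminals contains a terminal or a non-nullable non-terminal.
Nullable = { 'X' }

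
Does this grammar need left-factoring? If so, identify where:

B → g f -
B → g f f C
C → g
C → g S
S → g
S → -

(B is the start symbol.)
Left-factoring is needed when two productions for the same non-terminal
share a common prefix on the right-hand side.

Productions for B:
  B → g f -
  B → g f f C
Productions for C:
  C → g
  C → g S
Productions for S:
  S → g
  S → -

Found common prefix 'g f' in productions for B
Found common prefix 'g' in productions for C

Answer: Yes, B has productions with common prefix 'g f'; C has productions with common prefix 'g'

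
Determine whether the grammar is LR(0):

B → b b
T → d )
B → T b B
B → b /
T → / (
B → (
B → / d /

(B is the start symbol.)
Yes, the grammar is LR(0)

Augment with B' → B and build the canonical LR(0) collection (I0 = CLOSURE({[B' → . B]}), then GOTO on every symbol after a dot until no new states appear). It has 15 states:
  I0: { [B → . (], [B → . / d /], [B → . T b B], [B → . b /], [B → . b b], [B' → . B], [T → . / (], [T → . d )] }  — shift
  I1: { [B → ( .] }  — reduce
  I2: { [B → / . d /], [T → / . (] }  — shift
  I3: { [B' → B .] }  — accept
  I4: { [B → T . b B] }  — shift
  I5: { [B → b . /], [B → b . b] }  — shift
  I6: { [T → d . )] }  — shift
  I7: { [T → d ) .] }  — reduce
  I8: { [B → b / .] }  — reduce
  I9: { [B → b b .] }  — reduce
  I10: { [B → . (], [B → . / d /], [B → . T b B], [B → . b /], [B → . b b], [B → T b . B], [T → . / (], [T → . d )] }  — shift
  I11: { [B → T b B .] }  — reduce
  I12: { [T → / ( .] }  — reduce
  I13: { [B → / d . /] }  — shift
  I14: { [B → / d / .] }  — reduce

Every state is either a pure shift/goto state or contains exactly one complete item and nothing to shift — no conflicts. The grammar is LR(0).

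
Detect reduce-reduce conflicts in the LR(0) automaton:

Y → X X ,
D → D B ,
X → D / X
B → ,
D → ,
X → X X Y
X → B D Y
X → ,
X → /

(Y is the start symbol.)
A reduce-reduce conflict occurs when an LR(0) state has two complete items [A → α .] and [B → β .] — both call for a reduction, and with no lookahead the parser cannot choose between them.

Augment with Y' → Y and build the canonical LR(0) collection (I0 = CLOSURE({[Y' → . Y]}), then GOTO on every symbol after a dot until no new states appear). It has 23 states:
  I0: { [B → . ,], [D → . ,], [D → . D B ,], [X → . ,], [X → . /], [X → . B D Y], [X → . D / X], [X → . X X Y], [Y → . X X ,], [Y' → . Y] }  — shift
  I1: { [B → , .], [D → , .], [X → , .] }  — 3 reduces
  I2: { [X → / .] }  — reduce
  I3: { [D → . ,], [D → . D B ,], [X → B . D Y] }  — shift
  I4: { [B → . ,], [D → D . B ,], [X → D . / X] }  — shift
  I5: { [B → . ,], [D → . ,], [D → . D B ,], [X → . ,], [X → . /], [X → . B D Y], [X → . D / X], [X → . X X Y], [X → X . X Y], [Y → X . X ,] }  — shift
  I6: { [Y' → Y .] }  — accept
  I7: { [B → . ,], [D → . ,], [D → . D B ,], [X → . ,], [X → . /], [X → . B D Y], [X → . D / X], [X → . X X Y], [X → X . X Y], [X → X X . Y], [Y → . X X ,], [Y → X X . ,] }  — shift
  I8: { [B → , .], [D → , .], [X → , .], [Y → X X , .] }  — 4 reduces
  I9: { [B → . ,], [D → . ,], [D → . D B ,], [X → . ,], [X → . /], [X → . B D Y], [X → . D / X], [X → . X X Y], [X → X . X Y], [X → X X . Y], [Y → . X X ,], [Y → X . X ,] }  — shift
  I10: { [X → X X Y .] }  — reduce
  I11: { [B → . ,], [D → . ,], [D → . D B ,], [X → . ,], [X → . /], [X → . B D Y], [X → . D / X], [X → . X X Y], [X → X . X Y], [X → X X . Y], [Y → . X X ,], [Y → X . X ,], [Y → X X . ,] }  — shift
  I12: { [B → , .] }  — reduce
  I13: { [B → . ,], [D → . ,], [D → . D B ,], [X → . ,], [X → . /], [X → . B D Y], [X → . D / X], [X → . X X Y], [X → D / . X] }  — shift
  I14: { [D → D B . ,] }  — shift
  I15: { [D → D B , .] }  — reduce
  I16: { [B → . ,], [D → . ,], [D → . D B ,], [X → . ,], [X → . /], [X → . B D Y], [X → . D / X], [X → . X X Y], [X → D / X .], [X → X . X Y] }  — shift, reduce
  I17: { [B → . ,], [D → . ,], [D → . D B ,], [X → . ,], [X → . /], [X → . B D Y], [X → . D / X], [X → . X X Y], [X → X . X Y], [X → X X . Y], [Y → . X X ,] }  — shift
  I18: { [D → , .] }  — reduce
  I19: { [B → . ,], [D → . ,], [D → . D B ,], [D → D . B ,], [X → . ,], [X → . /], [X → . B D Y], [X → . D / X], [X → . X X Y], [X → B D . Y], [Y → . X X ,] }  — shift
  I20: { [D → . ,], [D → . D B ,], [D → D B . ,], [X → B . D Y] }  — shift
  I21: { [X → B D Y .] }  — reduce
  I22: { [D → , .], [D → D B , .] }  — 2 reduces

I1 contains complete items [B → , .], [D → , .], [X → , .] — reduce-reduce conflict.
I8 contains complete items [B → , .], [D → , .], [X → , .], [Y → X X , .] — reduce-reduce conflict.
I22 contains complete items [D → , .], [D → D B , .] — reduce-reduce conflict.

Answer: Yes — I1: [B → , .] vs [D → , .]; I8: [B → , .] vs [D → , .]; I22: [D → , .] vs [D → D B , .]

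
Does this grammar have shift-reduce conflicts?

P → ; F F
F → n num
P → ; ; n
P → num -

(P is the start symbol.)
A shift-reduce conflict occurs when an LR(0) state has both:
  - a complete (reduce) item [A → α .] (dot at the end), and
  - a shift item [B → β . c γ] (dot before a terminal).

Augment with P' → P and build the canonical LR(0) collection (I0 = CLOSURE({[P' → . P]}), then GOTO on every symbol after a dot until no new states appear). It has 11 states:
  I0: { [P → . ; ; n], [P → . ; F F], [P → . num -], [P' → . P] }  — shift
  I1: { [F → . n num], [P → ; . ; n], [P → ; . F F] }  — shift
  I2: { [P' → P .] }  — accept
  I3: { [P → num . -] }  — shift
  I4: { [P → num - .] }  — reduce
  I5: { [P → ; ; . n] }  — shift
  I6: { [F → . n num], [P → ; F . F] }  — shift
  I7: { [F → n . num] }  — shift
  I8: { [F → n num .] }  — reduce
  I9: { [P → ; F F .] }  — reduce
  I10: { [P → ; ; n .] }  — reduce

No state contains both a complete item and a shift item.

Answer: No shift-reduce conflicts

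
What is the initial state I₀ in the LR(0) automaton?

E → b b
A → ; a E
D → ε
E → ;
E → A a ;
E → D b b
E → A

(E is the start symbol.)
{ [A → . ; a E], [D → .], [E → . ;], [E → . A a ;], [E → . A], [E → . D b b], [E → . b b], [E' → . E] }

First, augment the grammar with E' → E
I₀ = CLOSURE({ [E' → . E] }):
  [E' → . E] has the dot before E: add [E → . b b], [E → . ;], [E → . A a ;], [E → . D b b], [E → . A]
  [E → . A a ;] has the dot before A: add [A → . ; a E]
  [E → . D b b] has the dot before D: add [D → .]
No further items can be added.

I₀ = { [A → . ; a E], [D → .], [E → . ;], [E → . A a ;], [E → . A], [E → . D b b], [E → . b b], [E' → . E] }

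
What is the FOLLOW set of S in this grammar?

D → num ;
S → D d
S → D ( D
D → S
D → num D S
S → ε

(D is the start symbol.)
In D → S: S is at the end, add FOLLOW(D)
In D → num D S: S is at the end, add FOLLOW(D)

The FOLLOW sets referred to above (computed the same way, to a fixed point):
  FOLLOW(D) = { $, '(', 'd', 'num' }

Taking the union: FOLLOW(S) = { $, '(', 'd', 'num' }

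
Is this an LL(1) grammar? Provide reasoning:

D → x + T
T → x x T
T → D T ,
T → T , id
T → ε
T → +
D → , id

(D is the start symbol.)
A grammar is LL(1) if for each non-terminal N with multiple productions, the predict sets of those productions are pairwise disjoint, where PREDICT(N → α) = (FIRST(α) \ {ε}) ∪ (FOLLOW(N) if α ⇒* ε).

Relevant sets:
  FIRST(D) = { ',', 'x' }
  FIRST(T) = { '+', ',', 'x', ε }
  FOLLOW(T) = { $, '+', ',', 'x' }

For D:
  PREDICT(D → x '+' T) = { 'x' }
  PREDICT(D → ',' id) = { ',' }
For T:
  PREDICT(T → x x T) = { 'x' }
  PREDICT(T → D T ',') = { ',', 'x' }
  PREDICT(T → T ',' id) = { '+', ',', 'x' }
  PREDICT(T → ε) = { $, '+', ',', 'x' }
  PREDICT(T → '+') = { '+' }

Conflict found: Predict set conflict for T: { 'x' }
The grammar is NOT LL(1).

Answer: No. Predict set conflict for T: { 'x' }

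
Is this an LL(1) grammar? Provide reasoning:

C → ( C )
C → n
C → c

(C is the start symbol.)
A grammar is LL(1) if for each non-terminal N with multiple productions, the predict sets of those productions are pairwise disjoint, where PREDICT(N → α) = (FIRST(α) \ {ε}) ∪ (FOLLOW(N) if α ⇒* ε).

For C:
  PREDICT(C → '(' C ')') = { '(' }
  PREDICT(C → n) = { 'n' }
  PREDICT(C → c) = { 'c' }

All predict sets are disjoint. The grammar IS LL(1).

Answer: Yes, the grammar is LL(1).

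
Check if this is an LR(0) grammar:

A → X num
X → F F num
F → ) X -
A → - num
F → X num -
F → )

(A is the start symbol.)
No. Shift-reduce conflict between [F → ) .] and [F → . )]

A grammar is LR(0) if no state in the canonical LR(0) collection has:
  - both a shift item (dot before a terminal) and a complete item (shift-reduce conflict), or
  - two or more complete items (reduce-reduce conflict; the accept item [A' → A .] counts as a complete item here).

Augment with A' → A and build the canonical LR(0) collection (I0 = CLOSURE({[A' → . A]}), then GOTO on every symbol after a dot until no new states appear). It has 15 states:
  I0: { [A → . - num], [A → . X num], [A' → . A], [F → . ) X -], [F → . )], [F → . X num -], [X → . F F num] }  — shift
  I1: { [F → ) . X -], [F → ) .], [F → . ) X -], [F → . )], [F → . X num -], [X → . F F num] }  — shift, reduce
  I2: { [A → - . num] }  — shift
  I3: { [A' → A .] }  — accept
  I4: { [F → . ) X -], [F → . )], [F → . X num -], [X → . F F num], [X → F . F num] }  — shift
  I5: { [A → X . num], [F → X . num -] }  — shift
  I6: { [A → X num .], [F → X num . -] }  — shift, reduce
  I7: { [F → X num - .] }  — reduce
  I8: { [F → . ) X -], [F → . )], [F → . X num -], [X → . F F num], [X → F . F num], [X → F F . num] }  — shift
  I9: { [F → X . num -] }  — shift
  I10: { [F → X num . -] }  — shift
  I11: { [X → F F num .] }  — reduce
  I12: { [A → - num .] }  — reduce
  I13: { [F → ) X . -], [F → X . num -] }  — shift
  I14: { [F → ) X - .] }  — reduce

Conflict in state I1:
  Shift-reduce conflict between [F → ) .] and [F → . )]
So the grammar is NOT LR(0).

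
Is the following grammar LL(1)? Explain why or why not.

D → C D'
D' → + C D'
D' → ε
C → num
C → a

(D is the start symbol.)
Yes, the grammar is LL(1).

A grammar is LL(1) if for each non-terminal N with multiple productions, the predict sets of those productions are pairwise disjoint, where PREDICT(N → α) = (FIRST(α) \ {ε}) ∪ (FOLLOW(N) if α ⇒* ε).

Relevant sets:
  FOLLOW(D') = { $ }

For D':
  PREDICT(D' → '+' C D') = { '+' }
  PREDICT(D' → ε) = { $ }
For C:
  PREDICT(C → num) = { 'num' }
  PREDICT(C → a) = { 'a' }
D has a single production, so nothing to check there.

All predict sets are disjoint. The grammar IS LL(1).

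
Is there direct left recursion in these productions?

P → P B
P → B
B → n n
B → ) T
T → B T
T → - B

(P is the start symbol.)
Yes, P is left-recursive

Direct left recursion occurs when N → N α for some non-terminal N (the right-hand side begins with the left-hand side itself).

P → P B: LEFT RECURSIVE (starts with P)
P → B: starts with B
B → n n: starts with n
B → ) T: starts with ')'
T → B T: starts with B
T → - B: starts with '-'

The grammar has direct left recursion on: P.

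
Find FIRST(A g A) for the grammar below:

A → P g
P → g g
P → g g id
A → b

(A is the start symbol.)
FIRST sets of the non-terminals involved (from the grammar, by fixed-point iteration):
  FIRST(A) = { 'b', 'g' }

To compute FIRST(A g A), process the symbols left to right:
Symbol A is a non-terminal. Add FIRST(A) \ {ε} = { 'b', 'g' }
A is not nullable (ε ∉ FIRST(A)), so stop here.
FIRST(A g A) = { 'b', 'g' }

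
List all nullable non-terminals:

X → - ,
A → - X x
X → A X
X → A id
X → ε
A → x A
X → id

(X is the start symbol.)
A non-terminal is nullable if it can derive ε (the empty string): either it has an ε-production, or it has a production whose right-hand side consists entirely of nullable non-terminals.

ε-productions: X → ε
So X is immediately nullable.
No further non-terminal can be added: every production for the remaining non-terminals contains a terminal or a non-nullable non-terminal.
Nullable = { 'X' }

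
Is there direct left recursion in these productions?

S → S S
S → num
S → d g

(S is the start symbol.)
S → S S: LEFT RECURSIVE (starts with S)
S → num: starts with num
S → d g: starts with d

The grammar has direct left recursion on: S.

Answer: Yes, S is left-recursive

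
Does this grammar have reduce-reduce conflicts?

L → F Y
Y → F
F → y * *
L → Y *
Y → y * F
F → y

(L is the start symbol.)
A reduce-reduce conflict occurs when an LR(0) state has two complete items [A → α .] and [B → β .] — both call for a reduction, and with no lookahead the parser cannot choose between them.

Augment with L' → L and build the canonical LR(0) collection (I0 = CLOSURE({[L' → . L]}), then GOTO on every symbol after a dot until no new states appear). It has 13 states:
  I0: { [F → . y * *], [F → . y], [L → . F Y], [L → . Y *], [L' → . L], [Y → . F], [Y → . y * F] }  — shift
  I1: { [F → . y * *], [F → . y], [L → F . Y], [Y → . F], [Y → . y * F], [Y → F .] }  — shift, reduce
  I2: { [L' → L .] }  — accept
  I3: { [L → Y . *] }  — shift
  I4: { [F → y . * *], [F → y .], [Y → y . * F] }  — shift, reduce
  I5: { [F → . y * *], [F → . y], [F → y * . *], [Y → y * . F] }  — shift
  I6: { [F → y * * .] }  — reduce
  I7: { [Y → y * F .] }  — reduce
  I8: { [F → y . * *], [F → y .] }  — shift, reduce
  I9: { [F → y * . *] }  — shift
  I10: { [L → Y * .] }  — reduce
  I11: { [Y → F .] }  — reduce
  I12: { [L → F Y .] }  — reduce

No state contains more than one complete item.

Answer: No reduce-reduce conflicts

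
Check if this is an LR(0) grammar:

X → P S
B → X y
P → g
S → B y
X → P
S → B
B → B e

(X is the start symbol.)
No. Shift-reduce conflict between [X → P .] and [P → . g]

A grammar is LR(0) if no state in the canonical LR(0) collection has:
  - both a shift item (dot before a terminal) and a complete item (shift-reduce conflict), or
  - two or more complete items (reduce-reduce conflict; the accept item [X' → X .] counts as a complete item here).

Augment with X' → X and build the canonical LR(0) collection (I0 = CLOSURE({[X' → . X]}), then GOTO on every symbol after a dot until no new states appear). It has 10 states:
  I0: { [P → . g], [X → . P S], [X → . P], [X' → . X] }  — shift
  I1: { [B → . B e], [B → . X y], [P → . g], [S → . B y], [S → . B], [X → . P S], [X → . P], [X → P . S], [X → P .] }  — shift, reduce
  I2: { [X' → X .] }  — accept
  I3: { [P → g .] }  — reduce
  I4: { [B → B . e], [S → B . y], [S → B .] }  — shift, reduce
  I5: { [X → P S .] }  — reduce
  I6: { [B → X . y] }  — shift
  I7: { [B → X y .] }  — reduce
  I8: { [B → B e .] }  — reduce
  I9: { [S → B y .] }  — reduce

Conflict in state I1:
  Shift-reduce conflict between [X → P .] and [P → . g]
So the grammar is NOT LR(0).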